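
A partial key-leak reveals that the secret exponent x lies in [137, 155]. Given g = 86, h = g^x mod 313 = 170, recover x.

Compute 86^137 mod 313 = 276, then multiply by 86 repeatedly:
  86^137=276  86^138=261  86^139=223  86^140=85  86^141=111
  86^142=156  86^143=270  86^144=58  86^145=293  86^146=158
  86^147=129  86^148=139  86^149=60  86^150=152  86^151=239
  86^152=209  86^153=133  86^154=170
Found 170 at exponent 154.

154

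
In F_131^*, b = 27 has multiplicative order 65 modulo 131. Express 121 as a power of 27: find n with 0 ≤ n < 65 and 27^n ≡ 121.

27

Successive powers of 27 modulo 131:
  27^0=1  27^1=27  27^2=74  27^3=33  27^4=105  27^5=84
  27^6=41  27^7=59  27^8=21  27^9=43  27^10=113  27^11=38
  27^12=109  27^13=61  27^14=75  27^15=60  27^16=48  27^17=117
  27^18=15  27^19=12  27^20=62  27^21=102  27^22=3  27^23=81
  27^24=91  27^25=99  27^26=53  27^27=121
So 27^27 ≡ 121 (mod 131), giving n = 27.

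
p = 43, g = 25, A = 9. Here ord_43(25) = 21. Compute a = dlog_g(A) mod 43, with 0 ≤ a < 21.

16

Successive powers of 25 modulo 43:
  25^0=1  25^1=25  25^2=23  25^3=16  25^4=13  25^5=24
  25^6=41  25^7=36  25^8=40  25^9=11  25^10=17  25^11=38
  25^12=4  25^13=14  25^14=6  25^15=21  25^16=9
So 25^16 ≡ 9 (mod 43), giving a = 16.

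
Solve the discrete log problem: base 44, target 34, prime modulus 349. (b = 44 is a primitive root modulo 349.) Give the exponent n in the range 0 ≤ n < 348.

329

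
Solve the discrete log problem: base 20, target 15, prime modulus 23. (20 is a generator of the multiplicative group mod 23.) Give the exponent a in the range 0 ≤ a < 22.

Successive powers of 20 modulo 23:
  20^0=1  20^1=20  20^2=9  20^3=19  20^4=12  20^5=10
  20^6=16  20^7=21  20^8=6  20^9=5  20^10=8  20^11=22
  20^12=3  20^13=14  20^14=4  20^15=11  20^16=13  20^17=7
  20^18=2  20^19=17  20^20=18  20^21=15
So 20^21 ≡ 15 (mod 23), giving a = 21.

21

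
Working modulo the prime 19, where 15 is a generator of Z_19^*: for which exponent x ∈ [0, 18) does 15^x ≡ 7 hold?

12

Successive powers of 15 modulo 19:
  15^0=1  15^1=15  15^2=16  15^3=12  15^4=9  15^5=2
  15^6=11  15^7=13  15^8=5  15^9=18  15^10=4  15^11=3
  15^12=7
So 15^12 ≡ 7 (mod 19), giving x = 12.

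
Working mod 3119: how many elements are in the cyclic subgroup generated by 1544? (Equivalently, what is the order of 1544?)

1559

The order of 1544 must divide p − 1 = 3118 = 2 · 1559.
Divisors: 1, 2, 1559, 3118.
Check each in increasing order: 1544^1 ≡ 1544;  1544^2 ≡ 1020;  1544^1559 ≡ 1.
Smallest exponent giving 1 is 1559.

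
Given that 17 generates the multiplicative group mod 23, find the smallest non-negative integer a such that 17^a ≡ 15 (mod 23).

Successive powers of 17 modulo 23:
  17^0=1  17^1=17  17^2=13  17^3=14  17^4=8  17^5=21
  17^6=12  17^7=20  17^8=18  17^9=7  17^10=4  17^11=22
  17^12=6  17^13=10  17^14=9  17^15=15
So 17^15 ≡ 15 (mod 23), giving a = 15.

15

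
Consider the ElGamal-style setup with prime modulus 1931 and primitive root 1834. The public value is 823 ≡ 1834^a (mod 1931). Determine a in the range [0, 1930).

Baby-step giant-step with m = ceil(sqrt(1930)) = 44.
Baby table (1834^j mod 1931 for j=0..43):
  0:1  1:1834  2:1685  3:690  4:655  5:188  6:1074  7:96
  8:343  9:1487  10:586  11:1088  12:669  13:761  14:1492  15:101
  16:1789  17:257  18:174  19:501  20:1609  21:338  22:41  23:1816
  24:1500  25:1256  26:1752  27:1915  28:1552  29:74  30:546  31:1106
  32:854  33:195  34:395  35:305  36:1311  37:279  38:1902  39:882
  40:1341  41:1231  42:315  43:341
Giant step factor: 1834^(-44) ≡ 1707 (mod 1931).
Scan 823·1707^i mod 1931 for i = 0, 1, …:
  i=0: 823   i=1: 1024   i=2: 413   i=3: 176
  i=4: 1127   i=5: 513   i=6: 948   i=7: 58
  i=8: 525   i=9: 191   i=10: 1629   i=11: 63
  i=12: 1336   i=13: 41
Match at i=13, j=22: a = 13·44 + 22 = 594.

594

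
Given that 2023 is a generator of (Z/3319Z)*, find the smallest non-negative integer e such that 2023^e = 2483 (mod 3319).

371

Baby-step giant-step with m = ceil(sqrt(3318)) = 58.
Baby table (2023^j mod 3319 for j=0..57):
  0:1  1:2023  2:202  3:409  4:976  5:2962  6:1331  7:904
  8:23  9:63  10:1327  11:2769  12:2534  13:1746  14:742  15:878
  16:529  17:1449  18:650  19:626  20:1859  21:330  22:471  23:280
  24:2210  25:137  26:1674  27:1122  28:2929  29:952  30:876  31:3121
  32:1045  33:3151  34:1993  35:2573  36:987  37:1982  38:234  39:2084
  40:802  41:2774  42:2692  43:2756  44:2787  45:2439  46:2063  47:1466
  48:1851  49:741  50:2174  51:327  52:1040  53:2993  54:983  55:528
  56:2745  57:448
Giant step factor: 2023^(-58) ≡ 2126 (mod 3319).
Scan 2483·2126^i mod 3319 for i = 0, 1, …:
  i=0: 2483   i=1: 1648   i=2: 2103   i=3: 285
  i=4: 1852   i=5: 1018   i=6: 280
Match at i=6, j=23: e = 6·58 + 23 = 371.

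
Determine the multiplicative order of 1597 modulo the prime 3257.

1628

The order of 1597 must divide p − 1 = 3256 = 2^3 · 11 · 37.
Divisors: 1, 2, 4, 8, 11, 22, 37, 44, 74, 88, 148, 296, 407, 814, 1628, 3256.
Check each in increasing order: 1597^1 ≡ 1597;  1597^2 ≡ 178;  1597^4 ≡ 2371;  1597^8 ≡ 59;  1597^11 ≡ 1401;  1597^22 ≡ 2087;  1597^37 ≡ 1806;  1597^44 ≡ 960;  1597^74 ≡ 1379;  1597^88 ≡ 3126;  1597^148 ≡ 2810;  1597^296 ≡ 1132;  1597^407 ≡ 2966;  1597^814 ≡ 3256;  1597^1628 ≡ 1.
Smallest exponent giving 1 is 1628.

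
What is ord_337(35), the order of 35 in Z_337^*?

112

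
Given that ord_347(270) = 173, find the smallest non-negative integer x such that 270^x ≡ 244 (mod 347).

74

Baby-step giant-step with m = ceil(sqrt(173)) = 14.
Baby table (270^j mod 347 for j=0..13):
  0:1  1:270  2:30  3:119  4:206  5:100  6:281  7:224
  8:102  9:127  10:284  11:340  12:192  13:137
Giant step factor: 270^(-14) ≡ 342 (mod 347).
Scan 244·342^i mod 347 for i = 0, 1, …:
  i=0: 244   i=1: 168   i=2: 201   i=3: 36
  i=4: 167   i=5: 206
Match at i=5, j=4: x = 5·14 + 4 = 74.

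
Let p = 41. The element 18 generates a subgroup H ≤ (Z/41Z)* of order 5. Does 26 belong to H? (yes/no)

26 ∈ ⟨18⟩ iff 26^5 ≡ 1 (mod 41), since |⟨18⟩| = 5.
26^5 mod 41 = 27.
Since 27 ≠ 1, 26 does not lie in the subgroup.

no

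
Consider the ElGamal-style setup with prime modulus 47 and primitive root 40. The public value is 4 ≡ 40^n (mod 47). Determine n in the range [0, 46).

4

Baby-step giant-step with m = ceil(sqrt(46)) = 7.
Baby table (40^j mod 47 for j=0..6):
  0:1  1:40  2:2  3:33  4:4  5:19  6:8
Giant step factor: 40^(-7) ≡ 26 (mod 47).
Scan 4·26^i mod 47 for i = 0, 1, …:
  i=0: 4
Match at i=0, j=4: n = 0·7 + 4 = 4.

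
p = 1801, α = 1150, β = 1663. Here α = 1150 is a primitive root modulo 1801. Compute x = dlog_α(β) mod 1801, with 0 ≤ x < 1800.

157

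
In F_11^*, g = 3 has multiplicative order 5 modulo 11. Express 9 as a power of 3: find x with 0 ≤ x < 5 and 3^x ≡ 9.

Successive powers of 3 modulo 11:
  3^0=1  3^1=3  3^2=9
So 3^2 ≡ 9 (mod 11), giving x = 2.

2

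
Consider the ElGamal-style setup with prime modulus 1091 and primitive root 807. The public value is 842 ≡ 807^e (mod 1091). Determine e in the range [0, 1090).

224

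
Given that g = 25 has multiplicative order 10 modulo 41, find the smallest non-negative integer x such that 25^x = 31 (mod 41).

Successive powers of 25 modulo 41:
  25^0=1  25^1=25  25^2=10  25^3=4  25^4=18  25^5=40
  25^6=16  25^7=31
So 25^7 ≡ 31 (mod 41), giving x = 7.

7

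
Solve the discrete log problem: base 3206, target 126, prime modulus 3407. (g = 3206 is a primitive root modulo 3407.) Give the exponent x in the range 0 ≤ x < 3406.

Baby-step giant-step with m = ceil(sqrt(3406)) = 59.
Baby table (3206^j mod 3407 for j=0..58):
  0:1  1:3206  2:2924  3:1687  4:1613  5:2859  6:1124  7:2345
  8:2228  9:1896  10:488  11:715  12:2786  13:2169  14:127  15:1729
  16:3392  17:3015  18:431  19:1951  20:3061  21:1406  22:175  23:2302
  24:650  25:2223  26:2901  27:2903  28:2501  29:1535  30:1502  31:1321
  32:225  33:2473  34:349  35:1398  36:1783  37:2759  38:782  39:2947
  40:471  41:725  42:776  43:746  44:3369  45:824  46:1319  47:627
  48:32  49:382  50:1579  51:2879  52:511  53:2906  54:1898  55:86
  56:3156  57:2753  58:1988
Giant step factor: 3206^(-59) ≡ 2528 (mod 3407).
Scan 126·2528^i mod 3407 for i = 0, 1, …:
  i=0: 126   i=1: 1677   i=2: 1148   i=3: 2787
  i=4: 3267   i=5: 408   i=6: 2510   i=7: 1446
  i=8: 3184   i=9: 1818     …   i=39: 23
  i=40: 225
Match at i=40, j=32: x = 40·59 + 32 = 2392.

2392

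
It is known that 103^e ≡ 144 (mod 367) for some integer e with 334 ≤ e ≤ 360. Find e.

Compute 103^334 mod 367 = 144, then multiply by 103 repeatedly:
  103^334=144
Found 144 at exponent 334.

334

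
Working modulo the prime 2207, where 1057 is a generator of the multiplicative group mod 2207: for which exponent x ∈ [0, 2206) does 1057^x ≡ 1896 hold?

430

Baby-step giant-step with m = ceil(sqrt(2206)) = 47.
Baby table (1057^j mod 2207 for j=0..46):
  0:1  1:1057  2:507  3:1805  4:1037  5:1437  6:493  7:249
  8:560  9:444  10:1424  11:2201  12:279  13:1372  14:205  15:399
  16:206  17:1456  18:713  19:1054  20:1750  21:284  22:36  23:533
  24:596  25:977  26:2020  27:971  28:92  29:136  30:297  31:535
  32:503  33:1991  34:1216  35:838  36:759  37:1122  38:795  39:1655
  40:1391  41:425  42:1204  43:1396  44:1296  45:1532  46:1593
Giant step factor: 1057^(-47) ≡ 1939 (mod 2207).
Scan 1896·1939^i mod 2207 for i = 0, 1, …:
  i=0: 1896   i=1: 1689   i=2: 1990   i=3: 774
  i=4: 26   i=5: 1860   i=6: 302   i=7: 723
  i=8: 452   i=9: 249
Match at i=9, j=7: x = 9·47 + 7 = 430.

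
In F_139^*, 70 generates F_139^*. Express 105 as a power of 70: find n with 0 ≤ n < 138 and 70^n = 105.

99

Baby-step giant-step with m = ceil(sqrt(138)) = 12.
Baby table (70^j mod 139 for j=0..11):
  0:1  1:70  2:35  3:87  4:113  5:126  6:63  7:101
  8:120  9:60  10:30  11:15
Giant step factor: 70^(-12) ≡ 65 (mod 139).
Scan 105·65^i mod 139 for i = 0, 1, …:
  i=0: 105   i=1: 14   i=2: 76   i=3: 75
  i=4: 10   i=5: 94   i=6: 133   i=7: 27
  i=8: 87
Match at i=8, j=3: n = 8·12 + 3 = 99.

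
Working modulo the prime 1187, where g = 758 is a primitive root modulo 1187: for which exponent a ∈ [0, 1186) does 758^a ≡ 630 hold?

Baby-step giant-step with m = ceil(sqrt(1186)) = 35.
Baby table (758^j mod 1187 for j=0..34):
  0:1  1:758  2:56  3:903  4:762  5:714  6:1127  7:813
  8:201  9:422  10:573  11:1079  12:39  13:1074  14:997  15:794
  16:43  17:545  18:34  19:845  20:717  21:1027  22:981  23:536
  24:334  25:341  26:899  27:104  28:490  29:1076  30:139  31:906
  32:662  33:882  34:275
Giant step factor: 758^(-35) ≡ 167 (mod 1187).
Scan 630·167^i mod 1187 for i = 0, 1, …:
  i=0: 630   i=1: 754   i=2: 96   i=3: 601
  i=4: 659   i=5: 849   i=6: 530   i=7: 672
  i=8: 646   i=9: 1052     …   i=14: 242
  i=15: 56
Match at i=15, j=2: a = 15·35 + 2 = 527.

527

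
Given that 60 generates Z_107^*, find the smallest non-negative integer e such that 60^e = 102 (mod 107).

Baby-step giant-step with m = ceil(sqrt(106)) = 11.
Baby table (60^j mod 107 for j=0..10):
  0:1  1:60  2:69  3:74  4:53  5:77  6:19  7:70
  8:27  9:15  10:44
Giant step factor: 60^(-11) ≡ 55 (mod 107).
Scan 102·55^i mod 107 for i = 0, 1, …:
  i=0: 102   i=1: 46   i=2: 69
Match at i=2, j=2: e = 2·11 + 2 = 24.

24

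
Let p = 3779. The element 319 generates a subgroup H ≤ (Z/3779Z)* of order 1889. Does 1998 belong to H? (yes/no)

yes

1998 ∈ ⟨319⟩ iff 1998^1889 ≡ 1 (mod 3779), since |⟨319⟩| = 1889.
1998^1889 mod 3779 = 1.
Since 1 = 1, 1998 lies in the subgroup.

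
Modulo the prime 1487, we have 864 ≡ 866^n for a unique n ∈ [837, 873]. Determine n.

Compute 866^837 mod 1487 = 1280, then multiply by 866 repeatedly:
  866^837=1280  866^838=665  866^839=421  866^840=271  866^841=1227
  866^842=864
Found 864 at exponent 842.

842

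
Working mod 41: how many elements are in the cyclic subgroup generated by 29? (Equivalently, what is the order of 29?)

40

The order of 29 must divide p − 1 = 40 = 2^3 · 5.
Divisors: 1, 2, 4, 5, 8, 10, 20, 40.
Check each in increasing order: 29^1 ≡ 29;  29^2 ≡ 21;  29^4 ≡ 31;  29^5 ≡ 38;  29^8 ≡ 18;  29^10 ≡ 9;  29^20 ≡ 40;  29^40 ≡ 1.
Smallest exponent giving 1 is 40.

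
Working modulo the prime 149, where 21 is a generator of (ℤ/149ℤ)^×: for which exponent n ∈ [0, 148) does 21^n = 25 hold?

72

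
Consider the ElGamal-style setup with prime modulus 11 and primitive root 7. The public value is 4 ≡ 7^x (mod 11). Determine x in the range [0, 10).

Successive powers of 7 modulo 11:
  7^0=1  7^1=7  7^2=5  7^3=2  7^4=3  7^5=10
  7^6=4
So 7^6 ≡ 4 (mod 11), giving x = 6.

6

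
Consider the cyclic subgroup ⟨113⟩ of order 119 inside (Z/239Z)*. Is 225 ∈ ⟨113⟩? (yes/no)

yes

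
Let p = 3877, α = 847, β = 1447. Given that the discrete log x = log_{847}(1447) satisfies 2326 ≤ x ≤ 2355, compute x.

Compute 847^2326 mod 3877 = 449, then multiply by 847 repeatedly:
  847^2326=449  847^2327=357  847^2328=3850  847^2329=393  847^2330=3326
  847^2331=2420  847^2332=2684  847^2333=1426  847^2334=2075  847^2335=1244
  847^2336=3001  847^2337=2412  847^2338=3662  847^2339=114  847^2340=3510
  847^2341=3188  847^2342=1844  847^2343=3314  847^2344=10  847^2345=716
  847^2346=1640  847^2347=1114  847^2348=1447
Found 1447 at exponent 2348.

2348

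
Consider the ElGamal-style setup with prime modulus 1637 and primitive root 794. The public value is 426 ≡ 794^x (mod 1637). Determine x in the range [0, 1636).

182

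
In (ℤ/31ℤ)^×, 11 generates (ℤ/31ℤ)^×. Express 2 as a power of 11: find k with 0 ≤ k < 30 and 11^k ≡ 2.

Successive powers of 11 modulo 31:
  11^0=1  11^1=11  11^2=28  11^3=29  11^4=9  11^5=6
  11^6=4  11^7=13  11^8=19  11^9=23  11^10=5  11^11=24
  11^12=16  11^13=21  11^14=14  11^15=30  11^16=20  11^17=3
  11^18=2
So 11^18 ≡ 2 (mod 31), giving k = 18.

18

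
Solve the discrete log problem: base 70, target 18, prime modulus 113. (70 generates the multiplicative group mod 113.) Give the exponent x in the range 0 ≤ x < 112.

98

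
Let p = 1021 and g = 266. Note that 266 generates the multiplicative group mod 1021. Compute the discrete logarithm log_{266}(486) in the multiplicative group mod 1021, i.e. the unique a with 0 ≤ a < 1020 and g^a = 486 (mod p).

663

Baby-step giant-step with m = ceil(sqrt(1020)) = 32.
Baby table (266^j mod 1021 for j=0..31):
  0:1  1:266  2:307  3:1003  4:317  5:600  6:324  7:420
  8:431  9:294  10:608  11:410  12:834  13:287  14:788  15:303
  16:960  17:110  18:672  19:77  20:62  21:156  22:656  23:926
  24:255  25:444  26:689  27:515  28:176  29:871  30:940  31:916
Giant step factor: 266^(-32) ≡ 45 (mod 1021).
Scan 486·45^i mod 1021 for i = 0, 1, …:
  i=0: 486   i=1: 429   i=2: 927   i=3: 875
  i=4: 577   i=5: 440   i=6: 401   i=7: 688
  i=8: 330   i=9: 556     …   i=19: 792
  i=20: 926
Match at i=20, j=23: a = 20·32 + 23 = 663.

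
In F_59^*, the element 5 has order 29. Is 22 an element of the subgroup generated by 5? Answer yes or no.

yes

22 ∈ ⟨5⟩ iff 22^29 ≡ 1 (mod 59), since |⟨5⟩| = 29.
22^29 mod 59 = 1.
Since 1 = 1, 22 lies in the subgroup.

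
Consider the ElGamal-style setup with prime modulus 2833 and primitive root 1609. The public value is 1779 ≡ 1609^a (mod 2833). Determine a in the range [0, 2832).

684

Baby-step giant-step with m = ceil(sqrt(2832)) = 54.
Baby table (1609^j mod 2833 for j=0..53):
  0:1  1:1609  2:2352  3:2313  4:1888  5:816  6:1265  7:1291
  8:630  9:2289  10:101  11:1028  12:2413  13:1307  14:877  15:259
  16:280  17:73  18:1304  19:1716  20:1702  21:1840  22:75  23:1689
  24:754  25:662  26:2783  27:1707  28:1386  29:503  30:1922  31:1695
  32:1909  33:609  34:2496  35:1703  36:616  37:2427  38:1169  39:2642
  40:1478  41:1215  42:165  43:2016  44:2792  45:2023  46:2723  47:1489
  48:1916  49:540  50:1962  51:896  52:2500  53:2473
Giant step factor: 1609^(-54) ≡ 470 (mod 2833).
Scan 1779·470^i mod 2833 for i = 0, 1, …:
  i=0: 1779   i=1: 395   i=2: 1505   i=3: 1933
  i=4: 1950   i=5: 1441   i=6: 183   i=7: 1020
  i=8: 623   i=9: 1011   i=10: 2059   i=11: 1677
  i=12: 616
Match at i=12, j=36: a = 12·54 + 36 = 684.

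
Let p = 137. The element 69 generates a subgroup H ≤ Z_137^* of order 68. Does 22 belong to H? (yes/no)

22 ∈ ⟨69⟩ iff 22^68 ≡ 1 (mod 137), since |⟨69⟩| = 68.
22^68 mod 137 = 1.
Since 1 = 1, 22 lies in the subgroup.

yes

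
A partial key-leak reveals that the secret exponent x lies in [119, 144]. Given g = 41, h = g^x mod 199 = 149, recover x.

125

Compute 41^119 mod 199 = 186, then multiply by 41 repeatedly:
  41^119=186  41^120=64  41^121=37  41^122=124  41^123=109
  41^124=91  41^125=149
Found 149 at exponent 125.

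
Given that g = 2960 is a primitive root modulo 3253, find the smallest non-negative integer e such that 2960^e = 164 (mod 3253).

Baby-step giant-step with m = ceil(sqrt(3252)) = 58.
Baby table (2960^j mod 3253 for j=0..57):
  0:1  1:2960  2:1271  3:1692  4:1953  5:299  6:224  7:2681
  8:1693  9:1660  10:1570  11:1916  12:1381  13:1992  14:1884  15:998
  16:356  17:3041  18:309  19:547  20:2379  21:2348  22:1672  23:1307
  24:903  25:2167  26:2657  27:2219  28:433  29:3251  30:586  31:711
  32:3122  33:2600  34:2655  35:2805  36:1144  37:3120  38:3186  39:113
  40:2674  41:491  42:2522  43:2738  44:1257  45:2541  46:424  47:2635
  48:2159  49:1748  50:1810  51:3162  52:639  53:1447  54:2172  55:1192
  56:2068  57:2387
Giant step factor: 2960^(-58) ≡ 2440 (mod 3253).
Scan 164·2440^i mod 3253 for i = 0, 1, …:
  i=0: 164   i=1: 41   i=2: 2450   i=3: 2239
  i=4: 1373   i=5: 2783   i=6: 1509   i=7: 2817
  i=8: 3144   i=9: 786     …   i=48: 641
  i=49: 2600
Match at i=49, j=33: e = 49·58 + 33 = 2875.

2875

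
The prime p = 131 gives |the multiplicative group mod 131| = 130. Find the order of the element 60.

13

The order of 60 must divide p − 1 = 130 = 2 · 5 · 13.
Divisors: 1, 2, 5, 10, 13, 26, 65, 130.
Check each in increasing order: 60^1 ≡ 60;  60^2 ≡ 63;  60^5 ≡ 113;  60^10 ≡ 62;  60^13 ≡ 1.
Smallest exponent giving 1 is 13.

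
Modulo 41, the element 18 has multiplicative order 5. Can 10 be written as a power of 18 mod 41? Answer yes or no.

yes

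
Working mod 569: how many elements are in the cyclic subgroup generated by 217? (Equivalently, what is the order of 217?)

The order of 217 must divide p − 1 = 568 = 2^3 · 71.
Divisors: 1, 2, 4, 8, 71, 142, 284, 568.
Check each in increasing order: 217^1 ≡ 217;  217^2 ≡ 431;  217^4 ≡ 267;  217^8 ≡ 164;  217^71 ≡ 277;  217^142 ≡ 483;  217^284 ≡ 568;  217^568 ≡ 1.
Smallest exponent giving 1 is 568.

568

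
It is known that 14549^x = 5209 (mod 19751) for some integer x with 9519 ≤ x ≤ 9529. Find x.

9524

Compute 14549^9519 mod 19751 = 7153, then multiply by 14549 repeatedly:
  14549^9519=7153  14549^9520=978  14549^9521=8202  14549^9522=15107  14549^9523=2615
  14549^9524=5209
Found 5209 at exponent 9524.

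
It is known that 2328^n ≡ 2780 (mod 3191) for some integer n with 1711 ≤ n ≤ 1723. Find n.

1722

Compute 2328^1711 mod 3191 = 2762, then multiply by 2328 repeatedly:
  2328^1711=2762  2328^1712=71  2328^1713=2547  2328^1714=538  2328^1715=1592
  2328^1716=1425  2328^1717=1951  2328^1718=1135  2328^1719=132  2328^1720=960
  2328^1721=1180  2328^1722=2780
Found 2780 at exponent 1722.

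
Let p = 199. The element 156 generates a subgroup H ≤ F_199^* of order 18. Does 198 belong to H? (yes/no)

yes

⟨156⟩ has order 18; its elements mod 199 are {1, 19, 21, 24, 37, 43, 58, 92, 93, 106, 107, 141, 156, 162, 175, 178, 180, 198}.
198 is in this set.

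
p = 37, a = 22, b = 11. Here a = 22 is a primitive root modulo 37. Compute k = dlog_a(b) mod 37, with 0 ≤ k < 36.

30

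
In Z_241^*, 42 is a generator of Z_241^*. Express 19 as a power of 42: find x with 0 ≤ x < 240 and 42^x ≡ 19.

Baby-step giant-step with m = ceil(sqrt(240)) = 16.
Baby table (42^j mod 241 for j=0..15):
  0:1  1:42  2:77  3:101  4:145  5:65  6:79  7:185
  8:58  9:26  10:128  11:74  12:216  13:155  14:3  15:126
Giant step factor: 42^(-16) ≡ 24 (mod 241).
Scan 19·24^i mod 241 for i = 0, 1, …:
  i=0: 19   i=1: 215   i=2: 99   i=3: 207
  i=4: 148   i=5: 178   i=6: 175   i=7: 103
  i=8: 62   i=9: 42
Match at i=9, j=1: x = 9·16 + 1 = 145.

145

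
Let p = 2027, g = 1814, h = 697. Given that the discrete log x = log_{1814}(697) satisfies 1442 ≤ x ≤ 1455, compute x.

Compute 1814^1442 mod 2027 = 17, then multiply by 1814 repeatedly:
  1814^1442=17  1814^1443=433  1814^1444=1013  1814^1445=1120  1814^1446=626
  1814^1447=444  1814^1448=697
Found 697 at exponent 1448.

1448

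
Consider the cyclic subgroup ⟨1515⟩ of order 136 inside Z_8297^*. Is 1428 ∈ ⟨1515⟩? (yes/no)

1428 ∈ ⟨1515⟩ iff 1428^136 ≡ 1 (mod 8297), since |⟨1515⟩| = 136.
1428^136 mod 8297 = 1.
Since 1 = 1, 1428 lies in the subgroup.

yes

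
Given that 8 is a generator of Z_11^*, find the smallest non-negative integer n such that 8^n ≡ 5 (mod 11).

8

Successive powers of 8 modulo 11:
  8^0=1  8^1=8  8^2=9  8^3=6  8^4=4  8^5=10
  8^6=3  8^7=2  8^8=5
So 8^8 ≡ 5 (mod 11), giving n = 8.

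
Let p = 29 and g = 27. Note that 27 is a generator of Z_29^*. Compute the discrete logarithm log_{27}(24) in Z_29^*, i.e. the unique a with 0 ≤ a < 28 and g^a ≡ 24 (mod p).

8

Successive powers of 27 modulo 29:
  27^0=1  27^1=27  27^2=4  27^3=21  27^4=16  27^5=26
  27^6=6  27^7=17  27^8=24
So 27^8 ≡ 24 (mod 29), giving a = 8.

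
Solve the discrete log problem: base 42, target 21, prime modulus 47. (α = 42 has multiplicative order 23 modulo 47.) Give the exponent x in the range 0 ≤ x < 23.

6

Successive powers of 42 modulo 47:
  42^0=1  42^1=42  42^2=25  42^3=16  42^4=14  42^5=24
  42^6=21
So 42^6 ≡ 21 (mod 47), giving x = 6.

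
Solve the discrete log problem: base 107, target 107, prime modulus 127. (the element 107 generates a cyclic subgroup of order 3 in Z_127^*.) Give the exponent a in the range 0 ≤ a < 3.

Successive powers of 107 modulo 127:
  107^0=1  107^1=107
So 107^1 ≡ 107 (mod 127), giving a = 1.

1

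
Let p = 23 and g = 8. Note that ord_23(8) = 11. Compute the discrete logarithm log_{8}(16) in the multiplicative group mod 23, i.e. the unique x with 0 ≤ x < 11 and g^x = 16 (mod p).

Successive powers of 8 modulo 23:
  8^0=1  8^1=8  8^2=18  8^3=6  8^4=2  8^5=16
So 8^5 ≡ 16 (mod 23), giving x = 5.

5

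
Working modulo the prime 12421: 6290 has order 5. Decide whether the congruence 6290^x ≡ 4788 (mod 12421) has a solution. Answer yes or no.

no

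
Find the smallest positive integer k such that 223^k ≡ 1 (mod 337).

The order of 223 must divide p − 1 = 336 = 2^4 · 3 · 7.
Divisors: 1, 2, 3, 4, 6, 7, 8, 12, 14, 16, 21, 24, 28, 42, 48, 56, 84, 112, 168, 336.
Check each in increasing order: 223^1 ≡ 223;  223^2 ≡ 190;  223^3 ≡ 245;  223^4 ≡ 41;  223^6 ≡ 39;  223^7 ≡ 272;  223^8 ≡ 333;  223^12 ≡ 173;  223^14 ≡ 181;  223^16 ≡ 16;  223^21 ≡ 30;  223^24 ≡ 273;  223^28 ≡ 72;  223^42 ≡ 226;  223^48 ≡ 52;  223^56 ≡ 129;  223^84 ≡ 189;  223^112 ≡ 128;  223^168 ≡ 336;  223^336 ≡ 1.
Smallest exponent giving 1 is 336.

336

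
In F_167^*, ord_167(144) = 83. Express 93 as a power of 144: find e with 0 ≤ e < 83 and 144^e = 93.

53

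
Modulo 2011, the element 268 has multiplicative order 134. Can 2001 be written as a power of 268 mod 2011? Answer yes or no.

no

2001 ∈ ⟨268⟩ iff 2001^134 ≡ 1 (mod 2011), since |⟨268⟩| = 134.
2001^134 mod 2011 = 798.
Since 798 ≠ 1, 2001 does not lie in the subgroup.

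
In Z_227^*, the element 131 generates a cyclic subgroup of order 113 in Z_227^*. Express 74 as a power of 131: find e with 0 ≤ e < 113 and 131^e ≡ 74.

68

Baby-step giant-step with m = ceil(sqrt(113)) = 11.
Baby table (131^j mod 227 for j=0..10):
  0:1  1:131  2:136  3:110  4:109  5:205  6:69  7:186
  8:77  9:99  10:30
Giant step factor: 131^(-11) ≡ 16 (mod 227).
Scan 74·16^i mod 227 for i = 0, 1, …:
  i=0: 74   i=1: 49   i=2: 103   i=3: 59
  i=4: 36   i=5: 122   i=6: 136
Match at i=6, j=2: e = 6·11 + 2 = 68.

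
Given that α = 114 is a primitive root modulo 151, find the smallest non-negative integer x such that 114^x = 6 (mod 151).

Baby-step giant-step with m = ceil(sqrt(150)) = 13.
Baby table (114^j mod 151 for j=0..12):
  0:1  1:114  2:10  3:83  4:100  5:75  6:94  7:146
  8:34  9:101  10:38  11:104  12:78
Giant step factor: 114^(-13) ≡ 71 (mod 151).
Scan 6·71^i mod 151 for i = 0, 1, …:
  i=0: 6   i=1: 124   i=2: 46   i=3: 95
  i=4: 101
Match at i=4, j=9: x = 4·13 + 9 = 61.

61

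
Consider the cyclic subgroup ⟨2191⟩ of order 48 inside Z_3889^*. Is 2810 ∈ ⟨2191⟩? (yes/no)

no

2810 ∈ ⟨2191⟩ iff 2810^48 ≡ 1 (mod 3889), since |⟨2191⟩| = 48.
2810^48 mod 3889 = 1559.
Since 1559 ≠ 1, 2810 does not lie in the subgroup.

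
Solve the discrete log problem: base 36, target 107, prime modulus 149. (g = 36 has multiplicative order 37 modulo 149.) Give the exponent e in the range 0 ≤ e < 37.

32

Successive powers of 36 modulo 149:
  36^0=1  36^1=36  36^2=104  36^3=19  36^4=88  36^5=39
  36^6=63  36^7=33  36^8=145  36^9=5  36^10=31  36^11=73
  36^12=95  36^13=142  36^14=46  36^15=17  36^16=16  36^17=129
  36^18=25  36^19=6  36^20=67  36^21=28  36^22=114  36^23=81
  36^24=85  36^25=80  36^26=49  36^27=125  36^28=30  36^29=37
  36^30=140  36^31=123  36^32=107
So 36^32 ≡ 107 (mod 149), giving e = 32.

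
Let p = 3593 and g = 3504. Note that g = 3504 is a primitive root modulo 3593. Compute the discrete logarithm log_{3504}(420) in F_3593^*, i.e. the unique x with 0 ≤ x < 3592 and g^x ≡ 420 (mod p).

1114

Baby-step giant-step with m = ceil(sqrt(3592)) = 60.
Baby table (3504^j mod 3593 for j=0..59):
  0:1  1:3504  2:735  3:2852  4:1275  5:1501  6:2945  7:184
  8:1589  9:2299  10:190  11:1055  12:3116  13:2930  14:1519  15:1343
  16:2635  17:2623  18:98  19:2057  20:170  21:2835  22:2788  23:3378
  24:1170  25:67  26:1223  27:2536  28:655  29:2786  30:3556  31:3293
  32:1549  33:2266  34:3127  35:1951  36:2418  37:378  38:2288  39:1169
  40:156  41:488  42:3277  43:2973  44:1285  45:611  46:3109  47:3553
  48:3560  49:2937  50:896  51:2895  52:1041  53:769  54:3419  55:1114
  56:1458  57:3179  58:916  59:1115
Giant step factor: 3504^(-60) ≡ 2160 (mod 3593).
Scan 420·2160^i mod 3593 for i = 0, 1, …:
  i=0: 420   i=1: 1764   i=2: 1660   i=3: 3379
  i=4: 1257   i=5: 2405   i=6: 2915   i=7: 1464
  i=8: 400   i=9: 1680     …   i=17: 1600
  i=18: 3127
Match at i=18, j=34: x = 18·60 + 34 = 1114.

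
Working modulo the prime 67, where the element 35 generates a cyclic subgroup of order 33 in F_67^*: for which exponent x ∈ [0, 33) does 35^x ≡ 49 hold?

Successive powers of 35 modulo 67:
  35^0=1  35^1=35  35^2=19  35^3=62  35^4=26  35^5=39
  35^6=25  35^7=4  35^8=6  35^9=9  35^10=47  35^11=37
  35^12=22  35^13=33  35^14=16  35^15=24  35^16=36  35^17=54
  35^18=14  35^19=21  35^20=65  35^21=64  35^22=29  35^23=10
  35^24=15  35^25=56  35^26=17  35^27=59  35^28=55  35^29=49
So 35^29 ≡ 49 (mod 67), giving x = 29.

29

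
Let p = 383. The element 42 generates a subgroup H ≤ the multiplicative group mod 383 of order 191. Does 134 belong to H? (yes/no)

134 ∈ ⟨42⟩ iff 134^191 ≡ 1 (mod 383), since |⟨42⟩| = 191.
134^191 mod 383 = 1.
Since 1 = 1, 134 lies in the subgroup.

yes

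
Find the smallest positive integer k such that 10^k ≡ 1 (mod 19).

18

The order of 10 must divide p − 1 = 18 = 2 · 3^2.
Divisors: 1, 2, 3, 6, 9, 18.
Check each in increasing order: 10^1 ≡ 10;  10^2 ≡ 5;  10^3 ≡ 12;  10^6 ≡ 11;  10^9 ≡ 18;  10^18 ≡ 1.
Smallest exponent giving 1 is 18.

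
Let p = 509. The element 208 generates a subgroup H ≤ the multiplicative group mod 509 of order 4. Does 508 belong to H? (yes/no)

⟨208⟩ has order 4; its elements mod 509 are {1, 208, 301, 508}.
508 is in this set.

yes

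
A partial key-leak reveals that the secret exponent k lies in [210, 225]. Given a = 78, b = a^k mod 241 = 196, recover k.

Compute 78^210 mod 241 = 211, then multiply by 78 repeatedly:
  78^210=211  78^211=70  78^212=158  78^213=33  78^214=164
  78^215=19  78^216=36  78^217=157  78^218=196
Found 196 at exponent 218.

218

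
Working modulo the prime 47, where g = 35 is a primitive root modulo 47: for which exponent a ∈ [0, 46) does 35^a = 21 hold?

42

Baby-step giant-step with m = ceil(sqrt(46)) = 7.
Baby table (35^j mod 47 for j=0..6):
  0:1  1:35  2:3  3:11  4:9  5:33  6:27
Giant step factor: 35^(-7) ≡ 19 (mod 47).
Scan 21·19^i mod 47 for i = 0, 1, …:
  i=0: 21   i=1: 23   i=2: 14   i=3: 31
  i=4: 25   i=5: 5   i=6: 1
Match at i=6, j=0: a = 6·7 + 0 = 42.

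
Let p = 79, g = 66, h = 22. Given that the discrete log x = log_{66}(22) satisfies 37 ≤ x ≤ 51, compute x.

Compute 66^37 mod 79 = 43, then multiply by 66 repeatedly:
  66^37=43  66^38=73  66^39=78  66^40=13  66^41=68
  66^42=64  66^43=37  66^44=72  66^45=12  66^46=2
  66^47=53  66^48=22
Found 22 at exponent 48.

48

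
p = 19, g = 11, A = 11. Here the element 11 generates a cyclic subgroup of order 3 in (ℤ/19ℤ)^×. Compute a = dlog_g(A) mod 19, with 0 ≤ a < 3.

1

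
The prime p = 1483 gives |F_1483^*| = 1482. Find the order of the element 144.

741

The order of 144 must divide p − 1 = 1482 = 2 · 3 · 13 · 19.
Divisors: 1, 2, 3, 6, 13, 19, 26, 38, 39, 57, 78, 114, 247, 494, 741, 1482.
Check each in increasing order: 144^1 ≡ 144;  144^2 ≡ 1457;  144^3 ≡ 705;  144^6 ≡ 220;  144^13 ≡ 983;  144^19 ≡ 1225;  144^26 ≡ 856;  144^38 ≡ 1312;  144^39 ≡ 587;  144^57 ≡ 1111;  144^78 ≡ 513;  144^114 ≡ 465;  144^247 ≡ 1444;  144^494 ≡ 38;  144^741 ≡ 1.
Smallest exponent giving 1 is 741.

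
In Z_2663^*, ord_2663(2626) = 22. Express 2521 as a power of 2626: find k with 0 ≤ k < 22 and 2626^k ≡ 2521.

Successive powers of 2626 modulo 2663:
  2626^0=1  2626^1=2626  2626^2=1369  2626^3=2607  2626^4=2072  2626^5=563
  2626^6=473  2626^7=1140  2626^8=428  2626^9=142  2626^10=72  2626^11=2662
  2626^12=37  2626^13=1294  2626^14=56  2626^15=591  2626^16=2100  2626^17=2190
  2626^18=1523  2626^19=2235  2626^20=2521
So 2626^20 ≡ 2521 (mod 2663), giving k = 20.

20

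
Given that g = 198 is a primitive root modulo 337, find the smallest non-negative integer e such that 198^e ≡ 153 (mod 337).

35

Baby-step giant-step with m = ceil(sqrt(336)) = 19.
Baby table (198^j mod 337 for j=0..18):
  0:1  1:198  2:112  3:271  4:75  5:22  6:312  7:105
  8:233  9:302  10:147  11:124  12:288  13:71  14:241  15:201
  16:32  17:270  18:214
Giant step factor: 198^(-19) ≡ 161 (mod 337).
Scan 153·161^i mod 337 for i = 0, 1, …:
  i=0: 153   i=1: 32
Match at i=1, j=16: e = 1·19 + 16 = 35.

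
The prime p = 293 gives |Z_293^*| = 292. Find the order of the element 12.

The order of 12 must divide p − 1 = 292 = 2^2 · 73.
Divisors: 1, 2, 4, 73, 146, 292.
Check each in increasing order: 12^1 ≡ 12;  12^2 ≡ 144;  12^4 ≡ 226;  12^73 ≡ 155;  12^146 ≡ 292;  12^292 ≡ 1.
Smallest exponent giving 1 is 292.

292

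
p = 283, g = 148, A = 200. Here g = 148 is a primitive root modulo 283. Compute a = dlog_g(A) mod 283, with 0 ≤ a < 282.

191

Baby-step giant-step with m = ceil(sqrt(282)) = 17.
Baby table (148^j mod 283 for j=0..16):
  0:1  1:148  2:113  3:27  4:34  5:221  6:163  7:69
  8:24  9:156  10:165  11:82  12:250  13:210  14:233  15:241
  16:10
Giant step factor: 148^(-17) ≡ 209 (mod 283).
Scan 200·209^i mod 283 for i = 0, 1, …:
  i=0: 200   i=1: 199   i=2: 273   i=3: 174
  i=4: 142   i=5: 246   i=6: 191   i=7: 16
  i=8: 231   i=9: 169   i=10: 229   i=11: 34
Match at i=11, j=4: a = 11·17 + 4 = 191.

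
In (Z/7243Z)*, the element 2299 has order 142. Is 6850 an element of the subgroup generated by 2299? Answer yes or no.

yes

6850 ∈ ⟨2299⟩ iff 6850^142 ≡ 1 (mod 7243), since |⟨2299⟩| = 142.
6850^142 mod 7243 = 1.
Since 1 = 1, 6850 lies in the subgroup.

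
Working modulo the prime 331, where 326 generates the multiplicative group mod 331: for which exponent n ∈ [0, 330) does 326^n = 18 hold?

183

Baby-step giant-step with m = ceil(sqrt(330)) = 19.
Baby table (326^j mod 331 for j=0..18):
  0:1  1:326  2:25  3:206  4:294  5:185  6:68  7:322
  8:45  9:106  10:132  11:2  12:321  13:50  14:81  15:257
  16:39  17:136  18:313
Giant step factor: 326^(-19) ≡ 217 (mod 331).
Scan 18·217^i mod 331 for i = 0, 1, …:
  i=0: 18   i=1: 265   i=2: 242   i=3: 216
  i=4: 201   i=5: 256   i=6: 275   i=7: 95
  i=8: 93   i=9: 321
Match at i=9, j=12: n = 9·19 + 12 = 183.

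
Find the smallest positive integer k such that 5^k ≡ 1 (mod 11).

5

The order of 5 must divide p − 1 = 10 = 2 · 5.
Divisors: 1, 2, 5, 10.
Check each in increasing order: 5^1 ≡ 5;  5^2 ≡ 3;  5^5 ≡ 1.
Smallest exponent giving 1 is 5.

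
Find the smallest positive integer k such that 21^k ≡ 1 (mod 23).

22

The order of 21 must divide p − 1 = 22 = 2 · 11.
Divisors: 1, 2, 11, 22.
Check each in increasing order: 21^1 ≡ 21;  21^2 ≡ 4;  21^11 ≡ 22;  21^22 ≡ 1.
Smallest exponent giving 1 is 22.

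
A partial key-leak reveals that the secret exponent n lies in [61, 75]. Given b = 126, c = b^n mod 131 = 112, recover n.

Compute 126^61 mod 131 = 83, then multiply by 126 repeatedly:
  126^61=83  126^62=109  126^63=110  126^64=105  126^65=130
  126^66=5  126^67=106  126^68=125  126^69=30  126^70=112
Found 112 at exponent 70.

70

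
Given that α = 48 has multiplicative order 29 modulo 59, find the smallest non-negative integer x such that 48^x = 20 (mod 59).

Successive powers of 48 modulo 59:
  48^0=1  48^1=48  48^2=3  48^3=26  48^4=9  48^5=19
  48^6=27  48^7=57  48^8=22  48^9=53  48^10=7  48^11=41
  48^12=21  48^13=5  48^14=4  48^15=15  48^16=12  48^17=45
  48^18=36  48^19=17  48^20=49  48^21=51  48^22=29  48^23=35
  48^24=28  48^25=46  48^26=25  48^27=20
So 48^27 ≡ 20 (mod 59), giving x = 27.

27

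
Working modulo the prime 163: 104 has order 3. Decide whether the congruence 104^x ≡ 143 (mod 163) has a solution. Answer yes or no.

no

143 ∈ ⟨104⟩ iff 143^3 ≡ 1 (mod 163), since |⟨104⟩| = 3.
143^3 mod 163 = 150.
Since 150 ≠ 1, 143 does not lie in the subgroup.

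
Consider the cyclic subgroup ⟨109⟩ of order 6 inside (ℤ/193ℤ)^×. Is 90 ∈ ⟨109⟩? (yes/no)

⟨109⟩ has order 6; its elements mod 193 are {1, 84, 85, 108, 109, 192}.
90 is not in this set.

no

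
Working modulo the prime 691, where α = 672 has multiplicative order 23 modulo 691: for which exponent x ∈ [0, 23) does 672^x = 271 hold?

20

Successive powers of 672 modulo 691:
  672^0=1  672^1=672  672^2=361  672^3=51  672^4=413  672^5=445
  672^6=528  672^7=333  672^8=583  672^9=670  672^10=399  672^11=20
  672^12=311  672^13=310  672^14=329  672^15=659  672^16=608  672^17=195
  672^18=441  672^19=604  672^20=271
So 672^20 ≡ 271 (mod 691), giving x = 20.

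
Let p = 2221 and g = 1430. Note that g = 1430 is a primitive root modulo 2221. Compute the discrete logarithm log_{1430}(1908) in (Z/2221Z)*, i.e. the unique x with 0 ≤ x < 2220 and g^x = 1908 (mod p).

Baby-step giant-step with m = ceil(sqrt(2220)) = 48.
Baby table (1430^j mod 2221 for j=0..47):
  0:1  1:1430  2:1580  3:643  4:2217  5:943  6:343  7:1870
  8:16  9:670  10:849  11:1404  12:2157  13:1762  14:1046  15:1047
  16:256  17:1836  18:258  19:254  20:1197  21:1540  22:1189  23:1205
  24:1875  25:503  26:1907  27:1843  28:1384  29:209  30:1256  31:1512
  32:1127  33:1385  34:1639  35:615  36:2155  37:1123  38:107  39:1982
  40:264  41:2171  42:1793  43:956  44:1165  45:200  46:1712  47:618
Giant step factor: 1430^(-48) ≡ 1192 (mod 2221).
Scan 1908·1192^i mod 2221 for i = 0, 1, …:
  i=0: 1908   i=1: 32   i=2: 387   i=3: 1557
  i=4: 1409   i=5: 452   i=6: 1302   i=7: 1726
  i=8: 746   i=9: 832     …   i=34: 366
  i=35: 956
Match at i=35, j=43: x = 35·48 + 43 = 1723.

1723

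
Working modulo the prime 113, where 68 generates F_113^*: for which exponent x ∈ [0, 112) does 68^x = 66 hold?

3

Baby-step giant-step with m = ceil(sqrt(112)) = 11.
Baby table (68^j mod 113 for j=0..10):
  0:1  1:68  2:104  3:66  4:81  5:84  6:62  7:35
  8:7  9:24  10:50
Giant step factor: 68^(-11) ≡ 34 (mod 113).
Scan 66·34^i mod 113 for i = 0, 1, …:
  i=0: 66
Match at i=0, j=3: x = 0·11 + 3 = 3.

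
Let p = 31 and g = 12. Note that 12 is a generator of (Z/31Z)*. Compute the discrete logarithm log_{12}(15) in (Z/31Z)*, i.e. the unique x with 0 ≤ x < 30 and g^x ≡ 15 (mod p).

Successive powers of 12 modulo 31:
  12^0=1  12^1=12  12^2=20  12^3=23  12^4=28  12^5=26
  12^6=2  12^7=24  12^8=9  12^9=15
So 12^9 ≡ 15 (mod 31), giving x = 9.

9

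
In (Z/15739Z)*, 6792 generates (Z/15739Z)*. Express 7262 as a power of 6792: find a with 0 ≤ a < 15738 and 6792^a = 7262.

683

Baby-step giant-step with m = ceil(sqrt(15738)) = 126.
Baby table (6792^j mod 15739 for j=0..125):
  0:1  1:6792  2:255  3:670  4:2069  5:13460  6:8208  7:1198
  8:15492  9:6449  10:15710  11:7639  12:8344  13:12048  14:2955  15:3135
  16:13792  17:12475  18:7163  19:1847  20:841  21:14554  22:9848  23:12605
  24:8739  25:3519  26:9246  27:222  28:12619  29:9393  30:7089  31:2887
  32:13449  33:12191  34:14132  35:8122  36:15168  37:9301  38:11785  39:10905
  40:14765  41:10711  42:3454  43:8458  44:15125  45:547  46:820  47:13573
  48:4493  49:14274  50:12507  51:4161  52:10007  53:6542  54:2067  55:15615
  56:7698  57:15597  58:11354  59:11007  60:15033  61:5243  62:8838  63:14889
  64:3013  65:3596  66:12843  67:4118  68:1253  69:11316  70:4735  71:5343
  72:11261  73:8911  74:7057  75:5889  76:5289  77:6490  78:10880  79:2355
  80:4336  81:2443  82:3950  83:9144  84:15693  85:2348  86:4009  87:658
  88:14999  89:10400  90:168  91:7848  92:11362  93:2387  94:1334  95:10603
  96:9651  97:12396  98:5721  99:13180  100:10867  101:8493  102:1021  103:9472
  104:8531  105:7293  106:3423  107:2513  108:7220  109:11255  110:15376  111:5527
  112:1869  113:8614  114:4425  115:8849  116:10906  117:5818  118:10966  119:4124
  120:10527  121:12846  122:8755  123:2018  124:13326  125:10942
Giant step factor: 6792^(-126) ≡ 6205 (mod 15739).
Scan 7262·6205^i mod 15739 for i = 0, 1, …:
  i=0: 7262   i=1: 15692   i=2: 7406   i=3: 12089
  i=4: 171   i=5: 6542
Match at i=5, j=53: a = 5·126 + 53 = 683.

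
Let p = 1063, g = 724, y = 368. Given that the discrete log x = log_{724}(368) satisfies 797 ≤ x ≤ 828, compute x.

Compute 724^797 mod 1063 = 191, then multiply by 724 repeatedly:
  724^797=191  724^798=94  724^799=24  724^800=368
Found 368 at exponent 800.

800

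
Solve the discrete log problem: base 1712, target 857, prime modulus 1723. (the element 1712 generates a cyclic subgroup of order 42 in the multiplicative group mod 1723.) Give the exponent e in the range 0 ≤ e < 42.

4

Successive powers of 1712 modulo 1723:
  1712^0=1  1712^1=1712  1712^2=121  1712^3=392  1712^4=857
So 1712^4 ≡ 857 (mod 1723), giving e = 4.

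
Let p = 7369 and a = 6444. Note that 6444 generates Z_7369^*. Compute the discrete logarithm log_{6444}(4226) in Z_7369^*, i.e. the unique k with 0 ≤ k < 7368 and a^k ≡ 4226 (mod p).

4278

Baby-step giant-step with m = ceil(sqrt(7368)) = 86.
Baby table (6444^j mod 7369 for j=0..85):
  0:1  1:6444  2:821  3:6951  4:3462  5:3165  6:5237  7:4577
  8:3450  9:6896  10:2754  11:2224  12:6120  13:5761  14:6231  15:6252
  16:1565  17:4068  18:2659  19:1671  20:1815  21:1257  22:1577  23:337
  24:5142  25:4024  26:6514  27:2392  28:5469  29:3678  30:2328  31:5717
  32:2717  33:6973  34:5219  35:6489  36:3410  37:7051  38:6759  39:4206
  40:282  41:4434  42:3083  43:28  44:3576  45:881  46:3034  47:1139
  48:192  49:6625  50:2883  51:803  52:1494  53:3422  54:3320  55:1873
  56:6559  57:4981  58:5569  59:6975  60:3369  61:762  62:2574  63:6606
  64:5720  65:7311  66:2067  67:3965  68:2137  69:5536  70:655  71:5752
  72:7187  73:6232  74:5327  75:2386  76:3650  77:6121  78:4836  79:7052
  80:5834  81:5027  82:7233  83:527  84:6248  85:5265
Giant step factor: 6444^(-86) ≡ 2472 (mod 7369).
Scan 4226·2472^i mod 7369 for i = 0, 1, …:
  i=0: 4226   i=1: 4799   i=2: 6407   i=3: 2123
  i=4: 1328   i=5: 3611   i=6: 2533   i=7: 5295
  i=8: 1896   i=9: 228     …   i=48: 4128
  i=49: 5720
Match at i=49, j=64: k = 49·86 + 64 = 4278.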